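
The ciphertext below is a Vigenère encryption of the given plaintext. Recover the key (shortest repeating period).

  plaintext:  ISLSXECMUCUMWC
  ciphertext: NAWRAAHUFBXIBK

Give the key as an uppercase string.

  i= 0: N-I =  5 → F
  i= 1: A-S =  8 → I
  i= 2: W-L = 11 → L
  i= 3: R-S = 25 → Z
  i= 4: A-X =  3 → D
  i= 5: A-E = 22 → W
  i= 6: H-C =  5 → F
  i= 7: U-M =  8 → I
  i= 8: F-U = 11 → L
  i= 9: B-C = 25 → Z
  i=10: X-U =  3 → D
  i=11: I-M = 22 → W
  i=12: B-W =  5 → F
  i=13: K-C =  8 → I
  shifts repeat with period 6: FILZDW

FILZDW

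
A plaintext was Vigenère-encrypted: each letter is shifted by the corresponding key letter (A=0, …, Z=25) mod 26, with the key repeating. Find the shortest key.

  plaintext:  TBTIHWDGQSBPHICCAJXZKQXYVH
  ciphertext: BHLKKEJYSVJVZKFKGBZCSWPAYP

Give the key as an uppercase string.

  i= 0: B-T =  8 → I
  i= 1: H-B =  6 → G
  i= 2: L-T = 18 → S
  i= 3: K-I =  2 → C
  i= 4: K-H =  3 → D
  i= 5: E-W =  8 → I
  i= 6: J-D =  6 → G
  i= 7: Y-G = 18 → S
  i= 8: S-Q =  2 → C
  i= 9: V-S =  3 → D
  i=10: J-B =  8 → I
  i=11: V-P =  6 → G
  i=12: Z-H = 18 → S
  i=13: K-I =  2 → C
  i=14: F-C =  3 → D
  i=15: K-C =  8 → I
  i=16: G-A =  6 → G
  i=17: B-J = 18 → S
  i=18: Z-X =  2 → C
  i=19: C-Z =  3 → D
  i=20: S-K =  8 → I
  i=21: W-Q =  6 → G
  i=22: P-X = 18 → S
  i=23: A-Y =  2 → C
  i=24: Y-V =  3 → D
  i=25: P-H =  8 → I
  shifts repeat with period 5: IGSCD

IGSCD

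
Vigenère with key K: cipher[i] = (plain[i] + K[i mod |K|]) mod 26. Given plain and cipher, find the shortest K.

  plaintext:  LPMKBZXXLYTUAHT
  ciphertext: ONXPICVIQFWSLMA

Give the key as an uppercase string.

  i= 0: O-L =  3 → D
  i= 1: N-P = 24 → Y
  i= 2: X-M = 11 → L
  i= 3: P-K =  5 → F
  i= 4: I-B =  7 → H
  i= 5: C-Z =  3 → D
  i= 6: V-X = 24 → Y
  i= 7: I-X = 11 → L
  i= 8: Q-L =  5 → F
  i= 9: F-Y =  7 → H
  i=10: W-T =  3 → D
  i=11: S-U = 24 → Y
  i=12: L-A = 11 → L
  i=13: M-H =  5 → F
  i=14: A-T =  7 → H
  shifts repeat with period 5: DYLFH

DYLFH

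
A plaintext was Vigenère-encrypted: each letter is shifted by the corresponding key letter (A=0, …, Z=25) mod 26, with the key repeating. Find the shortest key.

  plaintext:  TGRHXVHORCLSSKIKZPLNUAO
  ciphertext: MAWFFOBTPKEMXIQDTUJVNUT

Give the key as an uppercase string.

  i= 0: M-T = 19 → T
  i= 1: A-G = 20 → U
  i= 2: W-R =  5 → F
  i= 3: F-H = 24 → Y
  i= 4: F-X =  8 → I
  i= 5: O-V = 19 → T
  i= 6: B-H = 20 → U
  i= 7: T-O =  5 → F
  i= 8: P-R = 24 → Y
  i= 9: K-C =  8 → I
  i=10: E-L = 19 → T
  i=11: M-S = 20 → U
  i=12: X-S =  5 → F
  i=13: I-K = 24 → Y
  i=14: Q-I =  8 → I
  i=15: D-K = 19 → T
  i=16: T-Z = 20 → U
  i=17: U-P =  5 → F
  i=18: J-L = 24 → Y
  i=19: V-N =  8 → I
  i=20: N-U = 19 → T
  i=21: U-A = 20 → U
  i=22: T-O =  5 → F
  shifts repeat with period 5: TUFYI

TUFYI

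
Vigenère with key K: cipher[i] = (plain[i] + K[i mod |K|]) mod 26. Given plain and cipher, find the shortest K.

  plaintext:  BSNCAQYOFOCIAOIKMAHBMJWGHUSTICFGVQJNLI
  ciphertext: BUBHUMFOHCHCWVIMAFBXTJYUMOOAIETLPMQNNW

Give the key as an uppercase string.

  i= 0: B-B =  0 → A
  i= 1: U-S =  2 → C
  i= 2: B-N = 14 → O
  i= 3: H-C =  5 → F
  i= 4: U-A = 20 → U
  i= 5: M-Q = 22 → W
  i= 6: F-Y =  7 → H
  i= 7: O-O =  0 → A
  i= 8: H-F =  2 → C
  i= 9: C-O = 14 → O
  i=10: H-C =  5 → F
  i=11: C-I = 20 → U
  i=12: W-A = 22 → W
  i=13: V-O =  7 → H
  i=14: I-I =  0 → A
  i=15: M-K =  2 → C
  i=16: A-M = 14 → O
  i=17: F-A =  5 → F
  i=18: B-H = 20 → U
  i=19: X-B = 22 → W
  i=20: T-M =  7 → H
  i=21: J-J =  0 → A
  i=22: Y-W =  2 → C
  i=23: U-G = 14 → O
  i=24: M-H =  5 → F
  i=25: O-U = 20 → U
  i=26: O-S = 22 → W
  i=27: A-T =  7 → H
  i=28: I-I =  0 → A
  i=29: E-C =  2 → C
  i=30: T-F = 14 → O
  i=31: L-G =  5 → F
  i=32: P-V = 20 → U
  i=33: M-Q = 22 → W
  i=34: Q-J =  7 → H
  i=35: N-N =  0 → A
  i=36: N-L =  2 → C
  i=37: W-I = 14 → O
  shifts repeat with period 7: ACOFUWH

ACOFUWH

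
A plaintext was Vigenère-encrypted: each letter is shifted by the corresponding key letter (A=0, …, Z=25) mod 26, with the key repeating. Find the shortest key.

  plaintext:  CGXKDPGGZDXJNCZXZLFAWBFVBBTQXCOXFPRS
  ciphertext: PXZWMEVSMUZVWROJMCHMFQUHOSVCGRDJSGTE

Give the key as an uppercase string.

  i= 0: P-C = 13 → N
  i= 1: X-G = 17 → R
  i= 2: Z-X =  2 → C
  i= 3: W-K = 12 → M
  i= 4: M-D =  9 → J
  i= 5: E-P = 15 → P
  i= 6: V-G = 15 → P
  i= 7: S-G = 12 → M
  i= 8: M-Z = 13 → N
  i= 9: U-D = 17 → R
  i=10: Z-X =  2 → C
  i=11: V-J = 12 → M
  i=12: W-N =  9 → J
  i=13: R-C = 15 → P
  i=14: O-Z = 15 → P
  i=15: J-X = 12 → M
  i=16: M-Z = 13 → N
  i=17: C-L = 17 → R
  i=18: H-F =  2 → C
  i=19: M-A = 12 → M
  i=20: F-W =  9 → J
  i=21: Q-B = 15 → P
  i=22: U-F = 15 → P
  i=23: H-V = 12 → M
  i=24: O-B = 13 → N
  i=25: S-B = 17 → R
  i=26: V-T =  2 → C
  i=27: C-Q = 12 → M
  i=28: G-X =  9 → J
  i=29: R-C = 15 → P
  i=30: D-O = 15 → P
  i=31: J-X = 12 → M
  i=32: S-F = 13 → N
  i=33: G-P = 17 → R
  i=34: T-R =  2 → C
  i=35: E-S = 12 → M
  shifts repeat with period 8: NRCMJPPM

NRCMJPPM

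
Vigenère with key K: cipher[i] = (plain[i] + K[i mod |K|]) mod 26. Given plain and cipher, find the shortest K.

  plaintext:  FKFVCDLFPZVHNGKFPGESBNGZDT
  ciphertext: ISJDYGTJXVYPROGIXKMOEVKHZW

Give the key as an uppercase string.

DIEIW

  i= 0: I-F =  3 → D
  i= 1: S-K =  8 → I
  i= 2: J-F =  4 → E
  i= 3: D-V =  8 → I
  i= 4: Y-C = 22 → W
  i= 5: G-D =  3 → D
  i= 6: T-L =  8 → I
  i= 7: J-F =  4 → E
  i= 8: X-P =  8 → I
  i= 9: V-Z = 22 → W
  i=10: Y-V =  3 → D
  i=11: P-H =  8 → I
  i=12: R-N =  4 → E
  i=13: O-G =  8 → I
  i=14: G-K = 22 → W
  i=15: I-F =  3 → D
  i=16: X-P =  8 → I
  i=17: K-G =  4 → E
  i=18: M-E =  8 → I
  i=19: O-S = 22 → W
  i=20: E-B =  3 → D
  i=21: V-N =  8 → I
  i=22: K-G =  4 → E
  i=23: H-Z =  8 → I
  i=24: Z-D = 22 → W
  i=25: W-T =  3 → D
  shifts repeat with period 5: DIEIW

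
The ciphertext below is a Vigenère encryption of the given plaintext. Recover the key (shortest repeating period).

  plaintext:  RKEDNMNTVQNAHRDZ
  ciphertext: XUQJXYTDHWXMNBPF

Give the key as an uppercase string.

  i= 0: X-R =  6 → G
  i= 1: U-K = 10 → K
  i= 2: Q-E = 12 → M
  i= 3: J-D =  6 → G
  i= 4: X-N = 10 → K
  i= 5: Y-M = 12 → M
  i= 6: T-N =  6 → G
  i= 7: D-T = 10 → K
  i= 8: H-V = 12 → M
  i= 9: W-Q =  6 → G
  i=10: X-N = 10 → K
  i=11: M-A = 12 → M
  i=12: N-H =  6 → G
  i=13: B-R = 10 → K
  i=14: P-D = 12 → M
  i=15: F-Z =  6 → G
  shifts repeat with period 3: GKM

GKM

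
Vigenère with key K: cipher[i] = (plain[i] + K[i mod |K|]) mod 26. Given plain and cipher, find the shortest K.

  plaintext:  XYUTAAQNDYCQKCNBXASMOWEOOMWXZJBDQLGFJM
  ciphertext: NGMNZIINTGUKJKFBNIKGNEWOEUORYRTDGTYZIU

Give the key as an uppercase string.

QISUZISA

  i= 0: N-X = 16 → Q
  i= 1: G-Y =  8 → I
  i= 2: M-U = 18 → S
  i= 3: N-T = 20 → U
  i= 4: Z-A = 25 → Z
  i= 5: I-A =  8 → I
  i= 6: I-Q = 18 → S
  i= 7: N-N =  0 → A
  i= 8: T-D = 16 → Q
  i= 9: G-Y =  8 → I
  i=10: U-C = 18 → S
  i=11: K-Q = 20 → U
  i=12: J-K = 25 → Z
  i=13: K-C =  8 → I
  i=14: F-N = 18 → S
  i=15: B-B =  0 → A
  i=16: N-X = 16 → Q
  i=17: I-A =  8 → I
  i=18: K-S = 18 → S
  i=19: G-M = 20 → U
  i=20: N-O = 25 → Z
  i=21: E-W =  8 → I
  i=22: W-E = 18 → S
  i=23: O-O =  0 → A
  i=24: E-O = 16 → Q
  i=25: U-M =  8 → I
  i=26: O-W = 18 → S
  i=27: R-X = 20 → U
  i=28: Y-Z = 25 → Z
  i=29: R-J =  8 → I
  i=30: T-B = 18 → S
  i=31: D-D =  0 → A
  i=32: G-Q = 16 → Q
  i=33: T-L =  8 → I
  i=34: Y-G = 18 → S
  i=35: Z-F = 20 → U
  i=36: I-J = 25 → Z
  i=37: U-M =  8 → I
  shifts repeat with period 8: QISUZISA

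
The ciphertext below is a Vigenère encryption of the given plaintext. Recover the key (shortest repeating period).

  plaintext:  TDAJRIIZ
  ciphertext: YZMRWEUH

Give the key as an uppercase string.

  i= 0: Y-T =  5 → F
  i= 1: Z-D = 22 → W
  i= 2: M-A = 12 → M
  i= 3: R-J =  8 → I
  i= 4: W-R =  5 → F
  i= 5: E-I = 22 → W
  i= 6: U-I = 12 → M
  i= 7: H-Z =  8 → I
  shifts repeat with period 4: FWMI

FWMI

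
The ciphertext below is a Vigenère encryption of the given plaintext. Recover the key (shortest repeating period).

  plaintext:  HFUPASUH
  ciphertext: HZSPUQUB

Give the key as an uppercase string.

AUY

  i= 0: H-H =  0 → A
  i= 1: Z-F = 20 → U
  i= 2: S-U = 24 → Y
  i= 3: P-P =  0 → A
  i= 4: U-A = 20 → U
  i= 5: Q-S = 24 → Y
  i= 6: U-U =  0 → A
  i= 7: B-H = 20 → U
  shifts repeat with period 3: AUY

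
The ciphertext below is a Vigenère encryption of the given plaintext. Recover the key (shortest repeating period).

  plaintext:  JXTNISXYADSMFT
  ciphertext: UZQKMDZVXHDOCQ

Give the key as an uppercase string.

  i= 0: U-J = 11 → L
  i= 1: Z-X =  2 → C
  i= 2: Q-T = 23 → X
  i= 3: K-N = 23 → X
  i= 4: M-I =  4 → E
  i= 5: D-S = 11 → L
  i= 6: Z-X =  2 → C
  i= 7: V-Y = 23 → X
  i= 8: X-A = 23 → X
  i= 9: H-D =  4 → E
  i=10: D-S = 11 → L
  i=11: O-M =  2 → C
  i=12: C-F = 23 → X
  i=13: Q-T = 23 → X
  shifts repeat with period 5: LCXXE

LCXXE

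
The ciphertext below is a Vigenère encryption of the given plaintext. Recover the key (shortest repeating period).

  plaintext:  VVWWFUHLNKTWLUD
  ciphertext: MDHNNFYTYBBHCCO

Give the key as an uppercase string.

  i= 0: M-V = 17 → R
  i= 1: D-V =  8 → I
  i= 2: H-W = 11 → L
  i= 3: N-W = 17 → R
  i= 4: N-F =  8 → I
  i= 5: F-U = 11 → L
  i= 6: Y-H = 17 → R
  i= 7: T-L =  8 → I
  i= 8: Y-N = 11 → L
  i= 9: B-K = 17 → R
  i=10: B-T =  8 → I
  i=11: H-W = 11 → L
  i=12: C-L = 17 → R
  i=13: C-U =  8 → I
  i=14: O-D = 11 → L
  shifts repeat with period 3: RIL

RIL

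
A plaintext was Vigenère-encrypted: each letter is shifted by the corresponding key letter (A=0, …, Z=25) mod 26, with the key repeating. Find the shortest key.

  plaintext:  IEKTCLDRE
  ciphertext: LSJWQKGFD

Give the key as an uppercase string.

  i= 0: L-I =  3 → D
  i= 1: S-E = 14 → O
  i= 2: J-K = 25 → Z
  i= 3: W-T =  3 → D
  i= 4: Q-C = 14 → O
  i= 5: K-L = 25 → Z
  i= 6: G-D =  3 → D
  i= 7: F-R = 14 → O
  i= 8: D-E = 25 → Z
  shifts repeat with period 3: DOZ

DOZ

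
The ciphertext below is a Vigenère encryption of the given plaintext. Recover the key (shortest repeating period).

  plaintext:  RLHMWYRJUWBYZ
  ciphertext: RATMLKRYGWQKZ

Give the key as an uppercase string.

  i= 0: R-R =  0 → A
  i= 1: A-L = 15 → P
  i= 2: T-H = 12 → M
  i= 3: M-M =  0 → A
  i= 4: L-W = 15 → P
  i= 5: K-Y = 12 → M
  i= 6: R-R =  0 → A
  i= 7: Y-J = 15 → P
  i= 8: G-U = 12 → M
  i= 9: W-W =  0 → A
  i=10: Q-B = 15 → P
  i=11: K-Y = 12 → M
  i=12: Z-Z =  0 → A
  shifts repeat with period 3: APM

APM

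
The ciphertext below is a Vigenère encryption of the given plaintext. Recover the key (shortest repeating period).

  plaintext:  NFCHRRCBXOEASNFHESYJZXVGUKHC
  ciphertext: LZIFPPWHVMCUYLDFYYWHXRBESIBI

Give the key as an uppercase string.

  i= 0: L-N = 24 → Y
  i= 1: Z-F = 20 → U
  i= 2: I-C =  6 → G
  i= 3: F-H = 24 → Y
  i= 4: P-R = 24 → Y
  i= 5: P-R = 24 → Y
  i= 6: W-C = 20 → U
  i= 7: H-B =  6 → G
  i= 8: V-X = 24 → Y
  i= 9: M-O = 24 → Y
  i=10: C-E = 24 → Y
  i=11: U-A = 20 → U
  i=12: Y-S =  6 → G
  i=13: L-N = 24 → Y
  i=14: D-F = 24 → Y
  i=15: F-H = 24 → Y
  i=16: Y-E = 20 → U
  i=17: Y-S =  6 → G
  i=18: W-Y = 24 → Y
  i=19: H-J = 24 → Y
  i=20: X-Z = 24 → Y
  i=21: R-X = 20 → U
  i=22: B-V =  6 → G
  i=23: E-G = 24 → Y
  i=24: S-U = 24 → Y
  i=25: I-K = 24 → Y
  i=26: B-H = 20 → U
  i=27: I-C =  6 → G
  shifts repeat with period 5: YUGYY

YUGYY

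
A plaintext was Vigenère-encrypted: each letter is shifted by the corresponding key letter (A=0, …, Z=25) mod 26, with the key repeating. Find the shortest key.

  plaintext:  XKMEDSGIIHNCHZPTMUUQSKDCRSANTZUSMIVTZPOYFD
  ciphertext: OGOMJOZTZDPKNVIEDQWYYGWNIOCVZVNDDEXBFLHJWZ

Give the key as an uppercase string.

RWCIGWTL

  i= 0: O-X = 17 → R
  i= 1: G-K = 22 → W
  i= 2: O-M =  2 → C
  i= 3: M-E =  8 → I
  i= 4: J-D =  6 → G
  i= 5: O-S = 22 → W
  i= 6: Z-G = 19 → T
  i= 7: T-I = 11 → L
  i= 8: Z-I = 17 → R
  i= 9: D-H = 22 → W
  i=10: P-N =  2 → C
  i=11: K-C =  8 → I
  i=12: N-H =  6 → G
  i=13: V-Z = 22 → W
  i=14: I-P = 19 → T
  i=15: E-T = 11 → L
  i=16: D-M = 17 → R
  i=17: Q-U = 22 → W
  i=18: W-U =  2 → C
  i=19: Y-Q =  8 → I
  i=20: Y-S =  6 → G
  i=21: G-K = 22 → W
  i=22: W-D = 19 → T
  i=23: N-C = 11 → L
  i=24: I-R = 17 → R
  i=25: O-S = 22 → W
  i=26: C-A =  2 → C
  i=27: V-N =  8 → I
  i=28: Z-T =  6 → G
  i=29: V-Z = 22 → W
  i=30: N-U = 19 → T
  i=31: D-S = 11 → L
  i=32: D-M = 17 → R
  i=33: E-I = 22 → W
  i=34: X-V =  2 → C
  i=35: B-T =  8 → I
  i=36: F-Z =  6 → G
  i=37: L-P = 22 → W
  i=38: H-O = 19 → T
  i=39: J-Y = 11 → L
  i=40: W-F = 17 → R
  i=41: Z-D = 22 → W
  shifts repeat with period 8: RWCIGWTL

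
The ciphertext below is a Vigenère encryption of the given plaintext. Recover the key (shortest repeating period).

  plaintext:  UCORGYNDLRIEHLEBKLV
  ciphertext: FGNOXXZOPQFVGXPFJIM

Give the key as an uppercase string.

  i= 0: F-U = 11 → L
  i= 1: G-C =  4 → E
  i= 2: N-O = 25 → Z
  i= 3: O-R = 23 → X
  i= 4: X-G = 17 → R
  i= 5: X-Y = 25 → Z
  i= 6: Z-N = 12 → M
  i= 7: O-D = 11 → L
  i= 8: P-L =  4 → E
  i= 9: Q-R = 25 → Z
  i=10: F-I = 23 → X
  i=11: V-E = 17 → R
  i=12: G-H = 25 → Z
  i=13: X-L = 12 → M
  i=14: P-E = 11 → L
  i=15: F-B =  4 → E
  i=16: J-K = 25 → Z
  i=17: I-L = 23 → X
  i=18: M-V = 17 → R
  shifts repeat with period 7: LEZXRZM

LEZXRZM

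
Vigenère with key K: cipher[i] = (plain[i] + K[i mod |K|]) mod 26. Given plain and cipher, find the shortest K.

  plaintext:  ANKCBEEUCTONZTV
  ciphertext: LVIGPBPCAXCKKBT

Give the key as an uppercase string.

  i= 0: L-A = 11 → L
  i= 1: V-N =  8 → I
  i= 2: I-K = 24 → Y
  i= 3: G-C =  4 → E
  i= 4: P-B = 14 → O
  i= 5: B-E = 23 → X
  i= 6: P-E = 11 → L
  i= 7: C-U =  8 → I
  i= 8: A-C = 24 → Y
  i= 9: X-T =  4 → E
  i=10: C-O = 14 → O
  i=11: K-N = 23 → X
  i=12: K-Z = 11 → L
  i=13: B-T =  8 → I
  i=14: T-V = 24 → Y
  shifts repeat with period 6: LIYEOX

LIYEOX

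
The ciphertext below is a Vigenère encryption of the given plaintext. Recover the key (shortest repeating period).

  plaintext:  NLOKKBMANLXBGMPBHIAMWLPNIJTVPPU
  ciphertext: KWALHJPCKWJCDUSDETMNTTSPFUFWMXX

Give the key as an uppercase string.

  i= 0: K-N = 23 → X
  i= 1: W-L = 11 → L
  i= 2: A-O = 12 → M
  i= 3: L-K =  1 → B
  i= 4: H-K = 23 → X
  i= 5: J-B =  8 → I
  i= 6: P-M =  3 → D
  i= 7: C-A =  2 → C
  i= 8: K-N = 23 → X
  i= 9: W-L = 11 → L
  i=10: J-X = 12 → M
  i=11: C-B =  1 → B
  i=12: D-G = 23 → X
  i=13: U-M =  8 → I
  i=14: S-P =  3 → D
  i=15: D-B =  2 → C
  i=16: E-H = 23 → X
  i=17: T-I = 11 → L
  i=18: M-A = 12 → M
  i=19: N-M =  1 → B
  i=20: T-W = 23 → X
  i=21: T-L =  8 → I
  i=22: S-P =  3 → D
  i=23: P-N =  2 → C
  i=24: F-I = 23 → X
  i=25: U-J = 11 → L
  i=26: F-T = 12 → M
  i=27: W-V =  1 → B
  i=28: M-P = 23 → X
  i=29: X-P =  8 → I
  i=30: X-U =  3 → D
  shifts repeat with period 8: XLMBXIDC

XLMBXIDC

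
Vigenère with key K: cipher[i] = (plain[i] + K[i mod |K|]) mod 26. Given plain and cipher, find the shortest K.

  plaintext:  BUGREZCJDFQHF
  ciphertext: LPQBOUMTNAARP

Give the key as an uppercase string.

KVKK

  i= 0: L-B = 10 → K
  i= 1: P-U = 21 → V
  i= 2: Q-G = 10 → K
  i= 3: B-R = 10 → K
  i= 4: O-E = 10 → K
  i= 5: U-Z = 21 → V
  i= 6: M-C = 10 → K
  i= 7: T-J = 10 → K
  i= 8: N-D = 10 → K
  i= 9: A-F = 21 → V
  i=10: A-Q = 10 → K
  i=11: R-H = 10 → K
  i=12: P-F = 10 → K
  shifts repeat with period 4: KVKK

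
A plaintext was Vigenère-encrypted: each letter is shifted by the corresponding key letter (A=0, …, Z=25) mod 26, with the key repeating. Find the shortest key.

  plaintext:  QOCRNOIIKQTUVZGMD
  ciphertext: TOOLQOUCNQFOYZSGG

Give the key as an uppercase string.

  i= 0: T-Q =  3 → D
  i= 1: O-O =  0 → A
  i= 2: O-C = 12 → M
  i= 3: L-R = 20 → U
  i= 4: Q-N =  3 → D
  i= 5: O-O =  0 → A
  i= 6: U-I = 12 → M
  i= 7: C-I = 20 → U
  i= 8: N-K =  3 → D
  i= 9: Q-Q =  0 → A
  i=10: F-T = 12 → M
  i=11: O-U = 20 → U
  i=12: Y-V =  3 → D
  i=13: Z-Z =  0 → A
  i=14: S-G = 12 → M
  i=15: G-M = 20 → U
  i=16: G-D =  3 → D
  shifts repeat with period 4: DAMU

DAMU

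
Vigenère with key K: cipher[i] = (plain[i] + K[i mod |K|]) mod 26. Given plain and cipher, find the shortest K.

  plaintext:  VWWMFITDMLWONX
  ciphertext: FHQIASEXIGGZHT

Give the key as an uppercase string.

  i= 0: F-V = 10 → K
  i= 1: H-W = 11 → L
  i= 2: Q-W = 20 → U
  i= 3: I-M = 22 → W
  i= 4: A-F = 21 → V
  i= 5: S-I = 10 → K
  i= 6: E-T = 11 → L
  i= 7: X-D = 20 → U
  i= 8: I-M = 22 → W
  i= 9: G-L = 21 → V
  i=10: G-W = 10 → K
  i=11: Z-O = 11 → L
  i=12: H-N = 20 → U
  i=13: T-X = 22 → W
  shifts repeat with period 5: KLUWV

KLUWV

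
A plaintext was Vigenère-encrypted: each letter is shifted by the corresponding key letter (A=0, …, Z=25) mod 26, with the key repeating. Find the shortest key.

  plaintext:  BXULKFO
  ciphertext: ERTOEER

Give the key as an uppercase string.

  i= 0: E-B =  3 → D
  i= 1: R-X = 20 → U
  i= 2: T-U = 25 → Z
  i= 3: O-L =  3 → D
  i= 4: E-K = 20 → U
  i= 5: E-F = 25 → Z
  i= 6: R-O =  3 → D
  shifts repeat with period 3: DUZ

DUZ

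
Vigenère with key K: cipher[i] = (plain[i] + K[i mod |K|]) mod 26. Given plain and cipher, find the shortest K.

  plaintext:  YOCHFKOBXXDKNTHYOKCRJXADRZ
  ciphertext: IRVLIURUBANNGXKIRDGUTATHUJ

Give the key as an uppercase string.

  i= 0: I-Y = 10 → K
  i= 1: R-O =  3 → D
  i= 2: V-C = 19 → T
  i= 3: L-H =  4 → E
  i= 4: I-F =  3 → D
  i= 5: U-K = 10 → K
  i= 6: R-O =  3 → D
  i= 7: U-B = 19 → T
  i= 8: B-X =  4 → E
  i= 9: A-X =  3 → D
  i=10: N-D = 10 → K
  i=11: N-K =  3 → D
  i=12: G-N = 19 → T
  i=13: X-T =  4 → E
  i=14: K-H =  3 → D
  i=15: I-Y = 10 → K
  i=16: R-O =  3 → D
  i=17: D-K = 19 → T
  i=18: G-C =  4 → E
  i=19: U-R =  3 → D
  i=20: T-J = 10 → K
  i=21: A-X =  3 → D
  i=22: T-A = 19 → T
  i=23: H-D =  4 → E
  i=24: U-R =  3 → D
  i=25: J-Z = 10 → K
  shifts repeat with period 5: KDTED

KDTED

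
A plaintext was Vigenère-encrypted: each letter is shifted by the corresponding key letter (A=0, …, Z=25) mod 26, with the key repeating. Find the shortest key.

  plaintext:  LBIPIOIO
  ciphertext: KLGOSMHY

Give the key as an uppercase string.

ZKY

  i= 0: K-L = 25 → Z
  i= 1: L-B = 10 → K
  i= 2: G-I = 24 → Y
  i= 3: O-P = 25 → Z
  i= 4: S-I = 10 → K
  i= 5: M-O = 24 → Y
  i= 6: H-I = 25 → Z
  i= 7: Y-O = 10 → K
  shifts repeat with period 3: ZKY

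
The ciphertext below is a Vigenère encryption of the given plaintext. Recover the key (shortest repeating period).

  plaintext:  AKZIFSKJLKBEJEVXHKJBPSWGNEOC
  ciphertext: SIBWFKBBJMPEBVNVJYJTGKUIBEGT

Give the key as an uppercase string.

  i= 0: S-A = 18 → S
  i= 1: I-K = 24 → Y
  i= 2: B-Z =  2 → C
  i= 3: W-I = 14 → O
  i= 4: F-F =  0 → A
  i= 5: K-S = 18 → S
  i= 6: B-K = 17 → R
  i= 7: B-J = 18 → S
  i= 8: J-L = 24 → Y
  i= 9: M-K =  2 → C
  i=10: P-B = 14 → O
  i=11: E-E =  0 → A
  i=12: B-J = 18 → S
  i=13: V-E = 17 → R
  i=14: N-V = 18 → S
  i=15: V-X = 24 → Y
  i=16: J-H =  2 → C
  i=17: Y-K = 14 → O
  i=18: J-J =  0 → A
  i=19: T-B = 18 → S
  i=20: G-P = 17 → R
  i=21: K-S = 18 → S
  i=22: U-W = 24 → Y
  i=23: I-G =  2 → C
  i=24: B-N = 14 → O
  i=25: E-E =  0 → A
  i=26: G-O = 18 → S
  i=27: T-C = 17 → R
  shifts repeat with period 7: SYCOASR

SYCOASR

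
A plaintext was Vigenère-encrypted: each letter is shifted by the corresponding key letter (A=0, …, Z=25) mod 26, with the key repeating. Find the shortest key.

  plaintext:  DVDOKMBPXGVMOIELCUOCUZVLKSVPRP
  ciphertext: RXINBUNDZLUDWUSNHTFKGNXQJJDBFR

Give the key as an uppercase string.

OCFZRIM

  i= 0: R-D = 14 → O
  i= 1: X-V =  2 → C
  i= 2: I-D =  5 → F
  i= 3: N-O = 25 → Z
  i= 4: B-K = 17 → R
  i= 5: U-M =  8 → I
  i= 6: N-B = 12 → M
  i= 7: D-P = 14 → O
  i= 8: Z-X =  2 → C
  i= 9: L-G =  5 → F
  i=10: U-V = 25 → Z
  i=11: D-M = 17 → R
  i=12: W-O =  8 → I
  i=13: U-I = 12 → M
  i=14: S-E = 14 → O
  i=15: N-L =  2 → C
  i=16: H-C =  5 → F
  i=17: T-U = 25 → Z
  i=18: F-O = 17 → R
  i=19: K-C =  8 → I
  i=20: G-U = 12 → M
  i=21: N-Z = 14 → O
  i=22: X-V =  2 → C
  i=23: Q-L =  5 → F
  i=24: J-K = 25 → Z
  i=25: J-S = 17 → R
  i=26: D-V =  8 → I
  i=27: B-P = 12 → M
  i=28: F-R = 14 → O
  i=29: R-P =  2 → C
  shifts repeat with period 7: OCFZRIM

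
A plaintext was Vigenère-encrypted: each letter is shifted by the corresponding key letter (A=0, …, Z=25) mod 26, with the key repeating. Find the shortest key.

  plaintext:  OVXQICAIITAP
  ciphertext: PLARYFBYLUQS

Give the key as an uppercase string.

BQD

  i= 0: P-O =  1 → B
  i= 1: L-V = 16 → Q
  i= 2: A-X =  3 → D
  i= 3: R-Q =  1 → B
  i= 4: Y-I = 16 → Q
  i= 5: F-C =  3 → D
  i= 6: B-A =  1 → B
  i= 7: Y-I = 16 → Q
  i= 8: L-I =  3 → D
  i= 9: U-T =  1 → B
  i=10: Q-A = 16 → Q
  i=11: S-P =  3 → D
  shifts repeat with period 3: BQD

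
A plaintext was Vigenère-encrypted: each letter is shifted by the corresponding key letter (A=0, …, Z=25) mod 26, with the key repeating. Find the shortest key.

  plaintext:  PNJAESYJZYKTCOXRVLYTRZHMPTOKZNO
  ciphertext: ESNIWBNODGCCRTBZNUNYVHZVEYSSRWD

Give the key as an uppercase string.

PFEISJ

  i= 0: E-P = 15 → P
  i= 1: S-N =  5 → F
  i= 2: N-J =  4 → E
  i= 3: I-A =  8 → I
  i= 4: W-E = 18 → S
  i= 5: B-S =  9 → J
  i= 6: N-Y = 15 → P
  i= 7: O-J =  5 → F
  i= 8: D-Z =  4 → E
  i= 9: G-Y =  8 → I
  i=10: C-K = 18 → S
  i=11: C-T =  9 → J
  i=12: R-C = 15 → P
  i=13: T-O =  5 → F
  i=14: B-X =  4 → E
  i=15: Z-R =  8 → I
  i=16: N-V = 18 → S
  i=17: U-L =  9 → J
  i=18: N-Y = 15 → P
  i=19: Y-T =  5 → F
  i=20: V-R =  4 → E
  i=21: H-Z =  8 → I
  i=22: Z-H = 18 → S
  i=23: V-M =  9 → J
  i=24: E-P = 15 → P
  i=25: Y-T =  5 → F
  i=26: S-O =  4 → E
  i=27: S-K =  8 → I
  i=28: R-Z = 18 → S
  i=29: W-N =  9 → J
  i=30: D-O = 15 → P
  shifts repeat with period 6: PFEISJ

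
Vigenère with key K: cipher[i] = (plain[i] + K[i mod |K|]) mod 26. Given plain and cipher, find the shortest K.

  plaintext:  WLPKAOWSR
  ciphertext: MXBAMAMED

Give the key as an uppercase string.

QMM

  i= 0: M-W = 16 → Q
  i= 1: X-L = 12 → M
  i= 2: B-P = 12 → M
  i= 3: A-K = 16 → Q
  i= 4: M-A = 12 → M
  i= 5: A-O = 12 → M
  i= 6: M-W = 16 → Q
  i= 7: E-S = 12 → M
  i= 8: D-R = 12 → M
  shifts repeat with period 3: QMM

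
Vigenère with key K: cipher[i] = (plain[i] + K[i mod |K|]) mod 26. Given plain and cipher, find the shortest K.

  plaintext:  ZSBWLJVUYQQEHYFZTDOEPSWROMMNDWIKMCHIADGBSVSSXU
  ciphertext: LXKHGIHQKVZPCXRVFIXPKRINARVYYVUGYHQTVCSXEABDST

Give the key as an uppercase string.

MFJLVZMW

  i= 0: L-Z = 12 → M
  i= 1: X-S =  5 → F
  i= 2: K-B =  9 → J
  i= 3: H-W = 11 → L
  i= 4: G-L = 21 → V
  i= 5: I-J = 25 → Z
  i= 6: H-V = 12 → M
  i= 7: Q-U = 22 → W
  i= 8: K-Y = 12 → M
  i= 9: V-Q =  5 → F
  i=10: Z-Q =  9 → J
  i=11: P-E = 11 → L
  i=12: C-H = 21 → V
  i=13: X-Y = 25 → Z
  i=14: R-F = 12 → M
  i=15: V-Z = 22 → W
  i=16: F-T = 12 → M
  i=17: I-D =  5 → F
  i=18: X-O =  9 → J
  i=19: P-E = 11 → L
  i=20: K-P = 21 → V
  i=21: R-S = 25 → Z
  i=22: I-W = 12 → M
  i=23: N-R = 22 → W
  i=24: A-O = 12 → M
  i=25: R-M =  5 → F
  i=26: V-M =  9 → J
  i=27: Y-N = 11 → L
  i=28: Y-D = 21 → V
  i=29: V-W = 25 → Z
  i=30: U-I = 12 → M
  i=31: G-K = 22 → W
  i=32: Y-M = 12 → M
  i=33: H-C =  5 → F
  i=34: Q-H =  9 → J
  i=35: T-I = 11 → L
  i=36: V-A = 21 → V
  i=37: C-D = 25 → Z
  i=38: S-G = 12 → M
  i=39: X-B = 22 → W
  i=40: E-S = 12 → M
  i=41: A-V =  5 → F
  i=42: B-S =  9 → J
  i=43: D-S = 11 → L
  i=44: S-X = 21 → V
  i=45: T-U = 25 → Z
  shifts repeat with period 8: MFJLVZMW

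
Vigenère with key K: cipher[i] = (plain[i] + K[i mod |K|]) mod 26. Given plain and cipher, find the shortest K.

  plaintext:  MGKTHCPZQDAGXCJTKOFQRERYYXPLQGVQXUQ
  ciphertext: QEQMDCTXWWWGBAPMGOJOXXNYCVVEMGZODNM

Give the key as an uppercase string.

  i= 0: Q-M =  4 → E
  i= 1: E-G = 24 → Y
  i= 2: Q-K =  6 → G
  i= 3: M-T = 19 → T
  i= 4: D-H = 22 → W
  i= 5: C-C =  0 → A
  i= 6: T-P =  4 → E
  i= 7: X-Z = 24 → Y
  i= 8: W-Q =  6 → G
  i= 9: W-D = 19 → T
  i=10: W-A = 22 → W
  i=11: G-G =  0 → A
  i=12: B-X =  4 → E
  i=13: A-C = 24 → Y
  i=14: P-J =  6 → G
  i=15: M-T = 19 → T
  i=16: G-K = 22 → W
  i=17: O-O =  0 → A
  i=18: J-F =  4 → E
  i=19: O-Q = 24 → Y
  i=20: X-R =  6 → G
  i=21: X-E = 19 → T
  i=22: N-R = 22 → W
  i=23: Y-Y =  0 → A
  i=24: C-Y =  4 → E
  i=25: V-X = 24 → Y
  i=26: V-P =  6 → G
  i=27: E-L = 19 → T
  i=28: M-Q = 22 → W
  i=29: G-G =  0 → A
  i=30: Z-V =  4 → E
  i=31: O-Q = 24 → Y
  i=32: D-X =  6 → G
  i=33: N-U = 19 → T
  i=34: M-Q = 22 → W
  shifts repeat with period 6: EYGTWA

EYGTWA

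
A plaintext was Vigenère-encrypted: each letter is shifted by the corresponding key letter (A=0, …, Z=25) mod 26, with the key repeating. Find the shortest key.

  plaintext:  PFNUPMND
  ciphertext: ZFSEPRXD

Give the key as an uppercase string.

  i= 0: Z-P = 10 → K
  i= 1: F-F =  0 → A
  i= 2: S-N =  5 → F
  i= 3: E-U = 10 → K
  i= 4: P-P =  0 → A
  i= 5: R-M =  5 → F
  i= 6: X-N = 10 → K
  i= 7: D-D =  0 → A
  shifts repeat with period 3: KAF

KAF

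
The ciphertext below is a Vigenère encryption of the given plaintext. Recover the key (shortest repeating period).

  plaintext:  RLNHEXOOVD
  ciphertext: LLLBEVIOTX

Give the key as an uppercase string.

UAY

  i= 0: L-R = 20 → U
  i= 1: L-L =  0 → A
  i= 2: L-N = 24 → Y
  i= 3: B-H = 20 → U
  i= 4: E-E =  0 → A
  i= 5: V-X = 24 → Y
  i= 6: I-O = 20 → U
  i= 7: O-O =  0 → A
  i= 8: T-V = 24 → Y
  i= 9: X-D = 20 → U
  shifts repeat with period 3: UAY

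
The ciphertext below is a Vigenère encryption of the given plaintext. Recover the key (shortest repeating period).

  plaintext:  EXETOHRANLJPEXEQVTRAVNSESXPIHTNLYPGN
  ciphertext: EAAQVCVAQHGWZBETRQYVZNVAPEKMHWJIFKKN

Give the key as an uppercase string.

  i= 0: E-E =  0 → A
  i= 1: A-X =  3 → D
  i= 2: A-E = 22 → W
  i= 3: Q-T = 23 → X
  i= 4: V-O =  7 → H
  i= 5: C-H = 21 → V
  i= 6: V-R =  4 → E
  i= 7: A-A =  0 → A
  i= 8: Q-N =  3 → D
  i= 9: H-L = 22 → W
  i=10: G-J = 23 → X
  i=11: W-P =  7 → H
  i=12: Z-E = 21 → V
  i=13: B-X =  4 → E
  i=14: E-E =  0 → A
  i=15: T-Q =  3 → D
  i=16: R-V = 22 → W
  i=17: Q-T = 23 → X
  i=18: Y-R =  7 → H
  i=19: V-A = 21 → V
  i=20: Z-V =  4 → E
  i=21: N-N =  0 → A
  i=22: V-S =  3 → D
  i=23: A-E = 22 → W
  i=24: P-S = 23 → X
  i=25: E-X =  7 → H
  i=26: K-P = 21 → V
  i=27: M-I =  4 → E
  i=28: H-H =  0 → A
  i=29: W-T =  3 → D
  i=30: J-N = 22 → W
  i=31: I-L = 23 → X
  i=32: F-Y =  7 → H
  i=33: K-P = 21 → V
  i=34: K-G =  4 → E
  i=35: N-N =  0 → A
  shifts repeat with period 7: ADWXHVE

ADWXHVE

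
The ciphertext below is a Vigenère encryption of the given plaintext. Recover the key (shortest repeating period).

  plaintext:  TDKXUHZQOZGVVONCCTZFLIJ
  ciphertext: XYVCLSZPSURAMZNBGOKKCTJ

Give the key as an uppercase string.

  i= 0: X-T =  4 → E
  i= 1: Y-D = 21 → V
  i= 2: V-K = 11 → L
  i= 3: C-X =  5 → F
  i= 4: L-U = 17 → R
  i= 5: S-H = 11 → L
  i= 6: Z-Z =  0 → A
  i= 7: P-Q = 25 → Z
  i= 8: S-O =  4 → E
  i= 9: U-Z = 21 → V
  i=10: R-G = 11 → L
  i=11: A-V =  5 → F
  i=12: M-V = 17 → R
  i=13: Z-O = 11 → L
  i=14: N-N =  0 → A
  i=15: B-C = 25 → Z
  i=16: G-C =  4 → E
  i=17: O-T = 21 → V
  i=18: K-Z = 11 → L
  i=19: K-F =  5 → F
  i=20: C-L = 17 → R
  i=21: T-I = 11 → L
  i=22: J-J =  0 → A
  shifts repeat with period 8: EVLFRLAZ

EVLFRLAZ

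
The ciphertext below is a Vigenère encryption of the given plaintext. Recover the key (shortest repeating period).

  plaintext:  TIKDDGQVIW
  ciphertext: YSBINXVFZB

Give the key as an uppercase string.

  i= 0: Y-T =  5 → F
  i= 1: S-I = 10 → K
  i= 2: B-K = 17 → R
  i= 3: I-D =  5 → F
  i= 4: N-D = 10 → K
  i= 5: X-G = 17 → R
  i= 6: V-Q =  5 → F
  i= 7: F-V = 10 → K
  i= 8: Z-I = 17 → R
  i= 9: B-W =  5 → F
  shifts repeat with period 3: FKR

FKR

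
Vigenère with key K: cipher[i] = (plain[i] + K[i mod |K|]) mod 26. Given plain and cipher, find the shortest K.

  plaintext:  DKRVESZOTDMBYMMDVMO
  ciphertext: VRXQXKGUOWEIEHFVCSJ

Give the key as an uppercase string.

SHGVT

  i= 0: V-D = 18 → S
  i= 1: R-K =  7 → H
  i= 2: X-R =  6 → G
  i= 3: Q-V = 21 → V
  i= 4: X-E = 19 → T
  i= 5: K-S = 18 → S
  i= 6: G-Z =  7 → H
  i= 7: U-O =  6 → G
  i= 8: O-T = 21 → V
  i= 9: W-D = 19 → T
  i=10: E-M = 18 → S
  i=11: I-B =  7 → H
  i=12: E-Y =  6 → G
  i=13: H-M = 21 → V
  i=14: F-M = 19 → T
  i=15: V-D = 18 → S
  i=16: C-V =  7 → H
  i=17: S-M =  6 → G
  i=18: J-O = 21 → V
  shifts repeat with period 5: SHGVT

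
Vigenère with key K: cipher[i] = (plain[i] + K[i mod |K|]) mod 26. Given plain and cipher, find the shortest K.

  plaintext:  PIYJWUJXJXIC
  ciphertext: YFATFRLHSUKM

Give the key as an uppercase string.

JXCK

  i= 0: Y-P =  9 → J
  i= 1: F-I = 23 → X
  i= 2: A-Y =  2 → C
  i= 3: T-J = 10 → K
  i= 4: F-W =  9 → J
  i= 5: R-U = 23 → X
  i= 6: L-J =  2 → C
  i= 7: H-X = 10 → K
  i= 8: S-J =  9 → J
  i= 9: U-X = 23 → X
  i=10: K-I =  2 → C
  i=11: M-C = 10 → K
  shifts repeat with period 4: JXCK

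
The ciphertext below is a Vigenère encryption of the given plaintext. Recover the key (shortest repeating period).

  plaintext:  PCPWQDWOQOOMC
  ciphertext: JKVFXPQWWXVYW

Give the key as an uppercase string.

UIGJHM

  i= 0: J-P = 20 → U
  i= 1: K-C =  8 → I
  i= 2: V-P =  6 → G
  i= 3: F-W =  9 → J
  i= 4: X-Q =  7 → H
  i= 5: P-D = 12 → M
  i= 6: Q-W = 20 → U
  i= 7: W-O =  8 → I
  i= 8: W-Q =  6 → G
  i= 9: X-O =  9 → J
  i=10: V-O =  7 → H
  i=11: Y-M = 12 → M
  i=12: W-C = 20 → U
  shifts repeat with period 6: UIGJHM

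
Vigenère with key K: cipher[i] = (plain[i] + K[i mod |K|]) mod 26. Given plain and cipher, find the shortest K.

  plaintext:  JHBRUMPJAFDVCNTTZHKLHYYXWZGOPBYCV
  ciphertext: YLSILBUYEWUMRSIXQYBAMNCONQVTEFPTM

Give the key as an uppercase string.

  i= 0: Y-J = 15 → P
  i= 1: L-H =  4 → E
  i= 2: S-B = 17 → R
  i= 3: I-R = 17 → R
  i= 4: L-U = 17 → R
  i= 5: B-M = 15 → P
  i= 6: U-P =  5 → F
  i= 7: Y-J = 15 → P
  i= 8: E-A =  4 → E
  i= 9: W-F = 17 → R
  i=10: U-D = 17 → R
  i=11: M-V = 17 → R
  i=12: R-C = 15 → P
  i=13: S-N =  5 → F
  i=14: I-T = 15 → P
  i=15: X-T =  4 → E
  i=16: Q-Z = 17 → R
  i=17: Y-H = 17 → R
  i=18: B-K = 17 → R
  i=19: A-L = 15 → P
  i=20: M-H =  5 → F
  i=21: N-Y = 15 → P
  i=22: C-Y =  4 → E
  i=23: O-X = 17 → R
  i=24: N-W = 17 → R
  i=25: Q-Z = 17 → R
  i=26: V-G = 15 → P
  i=27: T-O =  5 → F
  i=28: E-P = 15 → P
  i=29: F-B =  4 → E
  i=30: P-Y = 17 → R
  i=31: T-C = 17 → R
  i=32: M-V = 17 → R
  shifts repeat with period 7: PERRRPF

PERRRPF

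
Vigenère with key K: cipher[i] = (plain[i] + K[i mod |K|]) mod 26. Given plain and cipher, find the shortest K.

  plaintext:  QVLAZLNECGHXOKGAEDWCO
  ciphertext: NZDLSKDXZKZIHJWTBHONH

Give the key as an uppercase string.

  i= 0: N-Q = 23 → X
  i= 1: Z-V =  4 → E
  i= 2: D-L = 18 → S
  i= 3: L-A = 11 → L
  i= 4: S-Z = 19 → T
  i= 5: K-L = 25 → Z
  i= 6: D-N = 16 → Q
  i= 7: X-E = 19 → T
  i= 8: Z-C = 23 → X
  i= 9: K-G =  4 → E
  i=10: Z-H = 18 → S
  i=11: I-X = 11 → L
  i=12: H-O = 19 → T
  i=13: J-K = 25 → Z
  i=14: W-G = 16 → Q
  i=15: T-A = 19 → T
  i=16: B-E = 23 → X
  i=17: H-D =  4 → E
  i=18: O-W = 18 → S
  i=19: N-C = 11 → L
  i=20: H-O = 19 → T
  shifts repeat with period 8: XESLTZQT

XESLTZQT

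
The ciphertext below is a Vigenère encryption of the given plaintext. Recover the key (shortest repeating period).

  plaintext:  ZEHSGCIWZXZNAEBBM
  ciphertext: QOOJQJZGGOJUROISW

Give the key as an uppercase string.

RKH

  i= 0: Q-Z = 17 → R
  i= 1: O-E = 10 → K
  i= 2: O-H =  7 → H
  i= 3: J-S = 17 → R
  i= 4: Q-G = 10 → K
  i= 5: J-C =  7 → H
  i= 6: Z-I = 17 → R
  i= 7: G-W = 10 → K
  i= 8: G-Z =  7 → H
  i= 9: O-X = 17 → R
  i=10: J-Z = 10 → K
  i=11: U-N =  7 → H
  i=12: R-A = 17 → R
  i=13: O-E = 10 → K
  i=14: I-B =  7 → H
  i=15: S-B = 17 → R
  i=16: W-M = 10 → K
  shifts repeat with period 3: RKH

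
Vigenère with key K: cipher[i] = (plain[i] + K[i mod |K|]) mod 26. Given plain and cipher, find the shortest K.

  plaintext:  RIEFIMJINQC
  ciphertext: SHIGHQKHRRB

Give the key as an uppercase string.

BZE

  i= 0: S-R =  1 → B
  i= 1: H-I = 25 → Z
  i= 2: I-E =  4 → E
  i= 3: G-F =  1 → B
  i= 4: H-I = 25 → Z
  i= 5: Q-M =  4 → E
  i= 6: K-J =  1 → B
  i= 7: H-I = 25 → Z
  i= 8: R-N =  4 → E
  i= 9: R-Q =  1 → B
  i=10: B-C = 25 → Z
  shifts repeat with period 3: BZE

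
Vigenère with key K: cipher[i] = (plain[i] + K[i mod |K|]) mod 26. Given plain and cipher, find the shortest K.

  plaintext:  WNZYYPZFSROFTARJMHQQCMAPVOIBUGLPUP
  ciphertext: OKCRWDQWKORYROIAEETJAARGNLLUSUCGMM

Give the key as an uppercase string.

SXDTYORR

  i= 0: O-W = 18 → S
  i= 1: K-N = 23 → X
  i= 2: C-Z =  3 → D
  i= 3: R-Y = 19 → T
  i= 4: W-Y = 24 → Y
  i= 5: D-P = 14 → O
  i= 6: Q-Z = 17 → R
  i= 7: W-F = 17 → R
  i= 8: K-S = 18 → S
  i= 9: O-R = 23 → X
  i=10: R-O =  3 → D
  i=11: Y-F = 19 → T
  i=12: R-T = 24 → Y
  i=13: O-A = 14 → O
  i=14: I-R = 17 → R
  i=15: A-J = 17 → R
  i=16: E-M = 18 → S
  i=17: E-H = 23 → X
  i=18: T-Q =  3 → D
  i=19: J-Q = 19 → T
  i=20: A-C = 24 → Y
  i=21: A-M = 14 → O
  i=22: R-A = 17 → R
  i=23: G-P = 17 → R
  i=24: N-V = 18 → S
  i=25: L-O = 23 → X
  i=26: L-I =  3 → D
  i=27: U-B = 19 → T
  i=28: S-U = 24 → Y
  i=29: U-G = 14 → O
  i=30: C-L = 17 → R
  i=31: G-P = 17 → R
  i=32: M-U = 18 → S
  i=33: M-P = 23 → X
  shifts repeat with period 8: SXDTYORR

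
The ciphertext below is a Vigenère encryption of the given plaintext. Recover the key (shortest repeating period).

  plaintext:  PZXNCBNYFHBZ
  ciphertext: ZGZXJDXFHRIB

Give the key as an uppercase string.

KHC

  i= 0: Z-P = 10 → K
  i= 1: G-Z =  7 → H
  i= 2: Z-X =  2 → C
  i= 3: X-N = 10 → K
  i= 4: J-C =  7 → H
  i= 5: D-B =  2 → C
  i= 6: X-N = 10 → K
  i= 7: F-Y =  7 → H
  i= 8: H-F =  2 → C
  i= 9: R-H = 10 → K
  i=10: I-B =  7 → H
  i=11: B-Z =  2 → C
  shifts repeat with period 3: KHC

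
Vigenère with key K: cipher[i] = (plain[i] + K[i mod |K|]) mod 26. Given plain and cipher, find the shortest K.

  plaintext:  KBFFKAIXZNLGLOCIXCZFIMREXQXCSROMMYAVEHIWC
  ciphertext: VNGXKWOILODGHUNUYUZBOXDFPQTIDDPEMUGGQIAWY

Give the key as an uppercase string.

  i= 0: V-K = 11 → L
  i= 1: N-B = 12 → M
  i= 2: G-F =  1 → B
  i= 3: X-F = 18 → S
  i= 4: K-K =  0 → A
  i= 5: W-A = 22 → W
  i= 6: O-I =  6 → G
  i= 7: I-X = 11 → L
  i= 8: L-Z = 12 → M
  i= 9: O-N =  1 → B
  i=10: D-L = 18 → S
  i=11: G-G =  0 → A
  i=12: H-L = 22 → W
  i=13: U-O =  6 → G
  i=14: N-C = 11 → L
  i=15: U-I = 12 → M
  i=16: Y-X =  1 → B
  i=17: U-C = 18 → S
  i=18: Z-Z =  0 → A
  i=19: B-F = 22 → W
  i=20: O-I =  6 → G
  i=21: X-M = 11 → L
  i=22: D-R = 12 → M
  i=23: F-E =  1 → B
  i=24: P-X = 18 → S
  i=25: Q-Q =  0 → A
  i=26: T-X = 22 → W
  i=27: I-C =  6 → G
  i=28: D-S = 11 → L
  i=29: D-R = 12 → M
  i=30: P-O =  1 → B
  i=31: E-M = 18 → S
  i=32: M-M =  0 → A
  i=33: U-Y = 22 → W
  i=34: G-A =  6 → G
  i=35: G-V = 11 → L
  i=36: Q-E = 12 → M
  i=37: I-H =  1 → B
  i=38: A-I = 18 → S
  i=39: W-W =  0 → A
  i=40: Y-C = 22 → W
  shifts repeat with period 7: LMBSAWG

LMBSAWG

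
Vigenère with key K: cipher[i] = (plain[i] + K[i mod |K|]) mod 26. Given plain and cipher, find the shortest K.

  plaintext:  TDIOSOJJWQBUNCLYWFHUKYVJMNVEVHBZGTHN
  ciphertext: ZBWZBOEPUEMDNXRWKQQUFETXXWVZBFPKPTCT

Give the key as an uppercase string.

  i= 0: Z-T =  6 → G
  i= 1: B-D = 24 → Y
  i= 2: W-I = 14 → O
  i= 3: Z-O = 11 → L
  i= 4: B-S =  9 → J
  i= 5: O-O =  0 → A
  i= 6: E-J = 21 → V
  i= 7: P-J =  6 → G
  i= 8: U-W = 24 → Y
  i= 9: E-Q = 14 → O
  i=10: M-B = 11 → L
  i=11: D-U =  9 → J
  i=12: N-N =  0 → A
  i=13: X-C = 21 → V
  i=14: R-L =  6 → G
  i=15: W-Y = 24 → Y
  i=16: K-W = 14 → O
  i=17: Q-F = 11 → L
  i=18: Q-H =  9 → J
  i=19: U-U =  0 → A
  i=20: F-K = 21 → V
  i=21: E-Y =  6 → G
  i=22: T-V = 24 → Y
  i=23: X-J = 14 → O
  i=24: X-M = 11 → L
  i=25: W-N =  9 → J
  i=26: V-V =  0 → A
  i=27: Z-E = 21 → V
  i=28: B-V =  6 → G
  i=29: F-H = 24 → Y
  i=30: P-B = 14 → O
  i=31: K-Z = 11 → L
  i=32: P-G =  9 → J
  i=33: T-T =  0 → A
  i=34: C-H = 21 → V
  i=35: T-N =  6 → G
  shifts repeat with period 7: GYOLJAV

GYOLJAV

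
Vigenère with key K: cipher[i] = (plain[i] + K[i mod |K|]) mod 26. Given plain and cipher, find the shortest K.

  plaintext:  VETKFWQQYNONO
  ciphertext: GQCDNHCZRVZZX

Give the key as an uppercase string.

  i= 0: G-V = 11 → L
  i= 1: Q-E = 12 → M
  i= 2: C-T =  9 → J
  i= 3: D-K = 19 → T
  i= 4: N-F =  8 → I
  i= 5: H-W = 11 → L
  i= 6: C-Q = 12 → M
  i= 7: Z-Q =  9 → J
  i= 8: R-Y = 19 → T
  i= 9: V-N =  8 → I
  i=10: Z-O = 11 → L
  i=11: Z-N = 12 → M
  i=12: X-O =  9 → J
  shifts repeat with period 5: LMJTI

LMJTI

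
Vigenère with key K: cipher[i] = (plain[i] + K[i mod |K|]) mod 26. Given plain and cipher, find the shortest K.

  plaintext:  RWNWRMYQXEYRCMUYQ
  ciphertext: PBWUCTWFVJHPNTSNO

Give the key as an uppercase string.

YFJYLHYP

  i= 0: P-R = 24 → Y
  i= 1: B-W =  5 → F
  i= 2: W-N =  9 → J
  i= 3: U-W = 24 → Y
  i= 4: C-R = 11 → L
  i= 5: T-M =  7 → H
  i= 6: W-Y = 24 → Y
  i= 7: F-Q = 15 → P
  i= 8: V-X = 24 → Y
  i= 9: J-E =  5 → F
  i=10: H-Y =  9 → J
  i=11: P-R = 24 → Y
  i=12: N-C = 11 → L
  i=13: T-M =  7 → H
  i=14: S-U = 24 → Y
  i=15: N-Y = 15 → P
  i=16: O-Q = 24 → Y
  shifts repeat with period 8: YFJYLHYP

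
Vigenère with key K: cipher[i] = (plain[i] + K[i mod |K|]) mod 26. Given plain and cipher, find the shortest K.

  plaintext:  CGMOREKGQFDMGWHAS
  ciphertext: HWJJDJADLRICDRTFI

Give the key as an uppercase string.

FQXVM

  i= 0: H-C =  5 → F
  i= 1: W-G = 16 → Q
  i= 2: J-M = 23 → X
  i= 3: J-O = 21 → V
  i= 4: D-R = 12 → M
  i= 5: J-E =  5 → F
  i= 6: A-K = 16 → Q
  i= 7: D-G = 23 → X
  i= 8: L-Q = 21 → V
  i= 9: R-F = 12 → M
  i=10: I-D =  5 → F
  i=11: C-M = 16 → Q
  i=12: D-G = 23 → X
  i=13: R-W = 21 → V
  i=14: T-H = 12 → M
  i=15: F-A =  5 → F
  i=16: I-S = 16 → Q
  shifts repeat with period 5: FQXVM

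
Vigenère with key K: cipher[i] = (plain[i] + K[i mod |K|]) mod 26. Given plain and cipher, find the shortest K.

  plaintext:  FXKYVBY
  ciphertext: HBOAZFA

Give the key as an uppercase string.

  i= 0: H-F =  2 → C
  i= 1: B-X =  4 → E
  i= 2: O-K =  4 → E
  i= 3: A-Y =  2 → C
  i= 4: Z-V =  4 → E
  i= 5: F-B =  4 → E
  i= 6: A-Y =  2 → C
  shifts repeat with period 3: CEE

CEE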